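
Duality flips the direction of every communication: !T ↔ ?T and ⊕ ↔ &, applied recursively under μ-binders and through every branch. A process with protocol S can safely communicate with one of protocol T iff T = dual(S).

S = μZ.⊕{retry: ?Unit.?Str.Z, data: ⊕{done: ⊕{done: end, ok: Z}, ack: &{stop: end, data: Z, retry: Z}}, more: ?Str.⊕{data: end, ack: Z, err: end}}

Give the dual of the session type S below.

μZ ↦ μZ  (μ self-dual)
  ⊕{retry,data,more} ↦ &{retry,data,more}  (internal→external)
    [retry]
      ?Unit ↦ !Unit
        ?Str ↦ !Str
          dual(Z) = Z
    [data]
      ⊕{done,ack} ↦ &{done,ack}  (internal→external)
        [done]
          ⊕{done,ok} ↦ &{done,ok}  (internal→external)
            [done]
              dual(end) = end
            [ok]
              dual(Z) = Z
        [ack]
          &{stop,data,retry} ↦ ⊕{stop,data,retry}  (external→internal)
            [stop]
              dual(end) = end
            [data]
              dual(Z) = Z
            [retry]
              dual(Z) = Z
    [more]
      ?Str ↦ !Str
        ⊕{data,ack,err} ↦ &{data,ack,err}  (internal→external)
          [data]
            dual(end) = end
          [ack]
            dual(Z) = Z
          [err]
            dual(end) = end

μZ.&{retry: !Unit.!Str.Z, data: &{done: &{done: end, ok: Z}, ack: ⊕{stop: end, data: Z, retry: Z}}, more: !Str.&{data: end, ack: Z, err: end}}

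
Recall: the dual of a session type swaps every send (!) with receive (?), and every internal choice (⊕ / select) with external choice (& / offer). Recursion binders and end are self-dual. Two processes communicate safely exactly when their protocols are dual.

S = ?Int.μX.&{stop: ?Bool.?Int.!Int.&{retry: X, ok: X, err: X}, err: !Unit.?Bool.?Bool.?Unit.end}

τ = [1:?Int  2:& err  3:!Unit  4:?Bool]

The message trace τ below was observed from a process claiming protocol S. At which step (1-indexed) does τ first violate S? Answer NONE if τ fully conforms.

NONE

@1 ?Int  ok  now at μX.…
@2 & err  ok  now at !Unit.?Bool.?Bool.?Unit.end
@3 !Unit  ok  now at ?Bool.?Bool.?Unit.end
@4 ?Bool  ok  now at ?Bool.?Unit.end
all 4 steps conform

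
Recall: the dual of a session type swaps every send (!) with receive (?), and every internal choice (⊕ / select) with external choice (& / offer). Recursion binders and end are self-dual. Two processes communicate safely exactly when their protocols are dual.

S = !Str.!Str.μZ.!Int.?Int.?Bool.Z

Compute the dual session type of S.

!Str → ?Str
  !Str → ?Str
    μZ → μZ  (μ self-dual)
      !Int → ?Int
        ?Int → !Int
          ?Bool → !Bool
            dual(Z) = Z

?Str.?Str.μZ.?Int.!Int.!Bool.Z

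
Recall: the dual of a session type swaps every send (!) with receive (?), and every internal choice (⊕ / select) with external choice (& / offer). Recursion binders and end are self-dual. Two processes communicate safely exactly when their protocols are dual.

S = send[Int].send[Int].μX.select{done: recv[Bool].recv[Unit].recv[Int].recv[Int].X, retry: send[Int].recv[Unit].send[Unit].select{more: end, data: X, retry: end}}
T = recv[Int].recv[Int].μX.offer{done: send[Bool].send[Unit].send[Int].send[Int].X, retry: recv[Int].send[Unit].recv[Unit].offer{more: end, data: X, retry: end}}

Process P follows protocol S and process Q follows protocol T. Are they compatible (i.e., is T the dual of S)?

send[Int] vs recv[Int]  ✓
  send[Int] vs recv[Int]  ✓
    μX vs μX  ✓ (binder kept)
      select{done,retry} vs offer{done,retry}  ✓ same labels
        • done:
          recv[Bool] vs send[Bool]  ✓
            recv[Unit] vs send[Unit]  ✓
              recv[Int] vs send[Int]  ✓
                recv[Int] vs send[Int]  ✓
                  X vs X  ✓
        • retry:
          send[Int] vs recv[Int]  ✓
            recv[Unit] vs send[Unit]  ✓
              send[Unit] vs recv[Unit]  ✓
                select{more,data,retry} vs offer{more,data,retry}  ✓ same labels
                  • more:
                    end vs end  ✓
                  • data:
                    X vs X  ✓
                  • retry:
                    end vs end  ✓

YES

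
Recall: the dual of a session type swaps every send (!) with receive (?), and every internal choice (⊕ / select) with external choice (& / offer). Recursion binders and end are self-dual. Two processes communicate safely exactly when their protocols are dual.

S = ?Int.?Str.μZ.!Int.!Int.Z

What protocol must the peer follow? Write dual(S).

?Int → !Int
  ?Str → !Str
    μZ → μZ  (binder kept)
      !Int → ?Int
        !Int → ?Int
          dual(Z) = Z

!Int.!Str.μZ.?Int.?Int.Z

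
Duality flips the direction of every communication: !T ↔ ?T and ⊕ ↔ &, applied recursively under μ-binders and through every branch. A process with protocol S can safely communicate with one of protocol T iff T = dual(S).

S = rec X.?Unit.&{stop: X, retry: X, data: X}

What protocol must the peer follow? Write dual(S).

rec X.!Unit.+{stop: X, retry: X, data: X}

rec X = rec X  (μ self-dual)
  ?Unit = !Unit
    &{stop,retry,data} = +{stop,retry,data}  (external→internal)
      [stop]
        X self-dual
      [retry]
        X self-dual
      [data]
        X self-dual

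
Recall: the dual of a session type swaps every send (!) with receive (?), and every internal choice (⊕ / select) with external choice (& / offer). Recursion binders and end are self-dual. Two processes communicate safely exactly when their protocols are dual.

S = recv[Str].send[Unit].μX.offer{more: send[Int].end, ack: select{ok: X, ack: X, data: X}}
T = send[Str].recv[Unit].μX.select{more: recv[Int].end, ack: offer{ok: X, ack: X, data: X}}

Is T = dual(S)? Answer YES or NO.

recv[Str] vs send[Str]  ✓
  send[Unit] vs recv[Unit]  ✓
    μX vs μX  ✓ (rec unchanged)
      offer{more,ack} vs select{more,ack}  ✓ same labels
        case more:
          send[Int] vs recv[Int]  ✓
            end vs end  ✓
        case ack:
          select{ok,ack,data} vs offer{ok,ack,data}  ✓ same labels
            case ok:
              X vs X  ✓
            case ack:
              X vs X  ✓
            case data:
              X vs X  ✓

YES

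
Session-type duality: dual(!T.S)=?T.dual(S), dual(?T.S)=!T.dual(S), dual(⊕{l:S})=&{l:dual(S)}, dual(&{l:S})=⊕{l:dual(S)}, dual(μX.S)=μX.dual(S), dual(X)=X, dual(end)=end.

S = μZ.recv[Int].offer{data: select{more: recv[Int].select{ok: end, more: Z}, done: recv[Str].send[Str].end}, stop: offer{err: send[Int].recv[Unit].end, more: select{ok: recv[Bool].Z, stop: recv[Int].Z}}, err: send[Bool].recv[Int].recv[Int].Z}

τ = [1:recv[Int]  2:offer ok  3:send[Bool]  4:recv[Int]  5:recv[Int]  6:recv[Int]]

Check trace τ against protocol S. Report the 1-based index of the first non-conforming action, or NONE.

[1] recv[Int]  ✓  residual = offer{data: select{more: recv[Int].select{ok: end, more: μZ.…}, done: recv[Str].send[Str].end}, stop: offer{err: send[Int].recv[Unit].end, more: select{ok: recv[Bool].μZ.…, stop: recv[Int].μZ.…}}, err: send[Bool].recv[Int].recv[Int].μZ.…}
[2] got offer ok, protocol expects offer data or offer stop or offer err  ✗

2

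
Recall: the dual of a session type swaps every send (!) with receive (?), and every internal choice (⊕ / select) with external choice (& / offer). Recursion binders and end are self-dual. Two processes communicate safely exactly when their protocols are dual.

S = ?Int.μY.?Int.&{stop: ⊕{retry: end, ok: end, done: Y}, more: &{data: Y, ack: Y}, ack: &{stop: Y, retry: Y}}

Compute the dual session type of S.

!Int.μY.!Int.⊕{stop: &{retry: end, ok: end, done: Y}, more: ⊕{data: Y, ack: Y}, ack: ⊕{stop: Y, retry: Y}}

?Int = !Int
  μY = μY  (binder kept)
    ?Int = !Int
      &{stop,more,ack} = ⊕{stop,more,ack}  (offer→select)
        case stop:
          ⊕{retry,ok,done} = &{retry,ok,done}  (select→offer)
            case retry:
              dual(end) = end
            case ok:
              dual(end) = end
            case done:
              dual(Y) = Y
        case more:
          &{data,ack} = ⊕{data,ack}  (offer→select)
            case data:
              dual(Y) = Y
            case ack:
              dual(Y) = Y
        case ack:
          &{stop,retry} = ⊕{stop,retry}  (offer→select)
            case stop:
              dual(Y) = Y
            case retry:
              dual(Y) = Y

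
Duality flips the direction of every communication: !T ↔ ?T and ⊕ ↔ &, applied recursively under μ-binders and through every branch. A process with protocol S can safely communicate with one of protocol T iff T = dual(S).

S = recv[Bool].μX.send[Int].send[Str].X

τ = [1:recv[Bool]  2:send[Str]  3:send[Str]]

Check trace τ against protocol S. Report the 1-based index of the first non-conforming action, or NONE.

step 1: recv[Bool]  ok  cont: μX.…
step 2: got send[Str], protocol expects send[Int]  ✗

2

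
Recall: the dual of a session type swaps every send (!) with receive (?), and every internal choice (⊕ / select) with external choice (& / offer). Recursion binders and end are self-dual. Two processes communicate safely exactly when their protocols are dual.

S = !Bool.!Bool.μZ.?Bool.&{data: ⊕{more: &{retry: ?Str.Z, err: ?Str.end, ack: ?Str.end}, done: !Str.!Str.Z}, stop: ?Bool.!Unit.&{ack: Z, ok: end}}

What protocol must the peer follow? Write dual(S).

?Bool.?Bool.μZ.!Bool.⊕{data: &{more: ⊕{retry: !Str.Z, err: !Str.end, ack: !Str.end}, done: ?Str.?Str.Z}, stop: !Bool.?Unit.⊕{ack: Z, ok: end}}

!Bool = ?Bool
  !Bool = ?Bool
    μZ = μZ  (binder kept)
      ?Bool = !Bool
        &{data,stop} = ⊕{data,stop}  (&→⊕)
          • data:
            ⊕{more,done} = &{more,done}  (⊕→&)
              • more:
                &{retry,err,ack} = ⊕{retry,err,ack}  (&→⊕)
                  • retry:
                    ?Str = !Str
                      Z self-dual
                  • err:
                    ?Str = !Str
                      end self-dual
                  • ack:
                    ?Str = !Str
                      end self-dual
              • done:
                !Str = ?Str
                  !Str = ?Str
                    Z self-dual
          • stop:
            ?Bool = !Bool
              !Unit = ?Unit
                &{ack,ok} = ⊕{ack,ok}  (&→⊕)
                  • ack:
                    Z self-dual
                  • ok:
                    end self-dual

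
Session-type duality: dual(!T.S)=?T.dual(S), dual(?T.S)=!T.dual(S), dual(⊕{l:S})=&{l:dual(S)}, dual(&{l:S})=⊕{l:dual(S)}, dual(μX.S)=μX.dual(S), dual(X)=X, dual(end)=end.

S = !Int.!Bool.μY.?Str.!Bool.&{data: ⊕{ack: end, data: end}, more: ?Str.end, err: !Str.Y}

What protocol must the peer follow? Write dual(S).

!Int → ?Int
  !Bool → ?Bool
    μY → μY  (μ self-dual)
      ?Str → !Str
        !Bool → ?Bool
          &{data,more,err} → ⊕{data,more,err}  (offer→select)
            case data:
              ⊕{ack,data} → &{ack,data}  (select→offer)
                case ack:
                  end ↦ end
                case data:
                  end ↦ end
            case more:
              ?Str → !Str
                end ↦ end
            case err:
              !Str → ?Str
                Y ↦ Y

?Int.?Bool.μY.!Str.?Bool.⊕{data: &{ack: end, data: end}, more: !Str.end, err: ?Str.Y}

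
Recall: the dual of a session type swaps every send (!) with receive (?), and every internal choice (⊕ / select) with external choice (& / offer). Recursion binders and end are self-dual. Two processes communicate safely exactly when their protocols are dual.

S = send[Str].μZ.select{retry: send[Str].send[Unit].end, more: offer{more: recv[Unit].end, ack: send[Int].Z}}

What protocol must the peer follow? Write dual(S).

recv[Str].μZ.offer{retry: recv[Str].recv[Unit].end, more: select{more: send[Unit].end, ack: recv[Int].Z}}

send[Str] → recv[Str]
  μZ → μZ  (μ self-dual)
    select{retry,more} → offer{retry,more}  (select→offer)
      case retry:
        send[Str] → recv[Str]
          send[Unit] → recv[Unit]
            end ↦ end
      case more:
        offer{more,ack} → select{more,ack}  (external→internal)
          case more:
            recv[Unit] → send[Unit]
              end ↦ end
          case ack:
            send[Int] → recv[Int]
              Z ↦ Z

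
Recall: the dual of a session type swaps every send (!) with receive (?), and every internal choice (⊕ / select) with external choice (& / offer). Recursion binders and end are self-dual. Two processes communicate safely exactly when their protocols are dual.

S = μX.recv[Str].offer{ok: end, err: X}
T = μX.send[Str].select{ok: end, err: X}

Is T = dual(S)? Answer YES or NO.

YES

μX vs μX  match (rec unchanged)
  recv[Str] vs send[Str]  match
    offer{ok,err} vs select{ok,err}  match labels match
      [ok]
        end vs end  match
      [err]
        X vs X  match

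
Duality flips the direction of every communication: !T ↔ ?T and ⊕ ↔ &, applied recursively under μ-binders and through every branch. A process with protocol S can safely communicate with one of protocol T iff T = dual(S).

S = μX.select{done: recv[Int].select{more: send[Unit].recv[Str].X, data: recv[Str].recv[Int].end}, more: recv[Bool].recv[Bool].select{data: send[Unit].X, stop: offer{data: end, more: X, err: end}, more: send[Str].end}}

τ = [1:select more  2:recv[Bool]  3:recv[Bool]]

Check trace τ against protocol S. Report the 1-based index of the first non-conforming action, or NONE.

@1 select more  ok  cont: recv[Bool].recv[Bool].select{data: send[Unit].μX.…, stop: offer{data: end, more: μX.…, err: end}, more: send[Str].end}
@2 recv[Bool]  ok  cont: recv[Bool].select{data: send[Unit].μX.…, stop: offer{data: end, more: μX.…, err: end}, more: send[Str].end}
@3 recv[Bool]  ok  cont: select{data: send[Unit].μX.…, stop: offer{data: end, more: μX.…, err: end}, more: send[Str].end}
all 3 steps conform

NONE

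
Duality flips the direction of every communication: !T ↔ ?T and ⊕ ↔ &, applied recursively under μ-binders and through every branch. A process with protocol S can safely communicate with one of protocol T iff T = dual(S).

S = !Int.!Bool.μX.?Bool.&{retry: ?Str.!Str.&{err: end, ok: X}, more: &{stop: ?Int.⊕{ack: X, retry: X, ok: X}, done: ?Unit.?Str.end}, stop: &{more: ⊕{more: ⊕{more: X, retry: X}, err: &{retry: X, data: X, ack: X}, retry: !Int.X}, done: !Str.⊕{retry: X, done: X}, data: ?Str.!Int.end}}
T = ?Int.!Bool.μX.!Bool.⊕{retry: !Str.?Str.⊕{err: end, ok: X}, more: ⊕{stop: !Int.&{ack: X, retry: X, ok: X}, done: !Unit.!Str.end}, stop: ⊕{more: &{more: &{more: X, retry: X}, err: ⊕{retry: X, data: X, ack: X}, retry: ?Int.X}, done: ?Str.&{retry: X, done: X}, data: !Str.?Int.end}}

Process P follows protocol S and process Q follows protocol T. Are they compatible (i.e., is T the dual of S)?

NO

!Int vs ?Int  ✓
  !Bool vs !Bool  ✗ same direction on both sides — not dual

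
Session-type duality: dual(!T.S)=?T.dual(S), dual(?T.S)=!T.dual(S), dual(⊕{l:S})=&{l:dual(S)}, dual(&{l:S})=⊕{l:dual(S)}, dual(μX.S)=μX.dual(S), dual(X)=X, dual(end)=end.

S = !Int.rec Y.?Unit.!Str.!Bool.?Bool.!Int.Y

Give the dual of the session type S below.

?Int.rec Y.!Unit.?Str.?Bool.!Bool.?Int.Y

!Int ↦ ?Int
  rec Y ↦ rec Y  (rec unchanged)
    ?Unit ↦ !Unit
      !Str ↦ ?Str
        !Bool ↦ ?Bool
          ?Bool ↦ !Bool
            !Int ↦ ?Int
              Y ↦ Y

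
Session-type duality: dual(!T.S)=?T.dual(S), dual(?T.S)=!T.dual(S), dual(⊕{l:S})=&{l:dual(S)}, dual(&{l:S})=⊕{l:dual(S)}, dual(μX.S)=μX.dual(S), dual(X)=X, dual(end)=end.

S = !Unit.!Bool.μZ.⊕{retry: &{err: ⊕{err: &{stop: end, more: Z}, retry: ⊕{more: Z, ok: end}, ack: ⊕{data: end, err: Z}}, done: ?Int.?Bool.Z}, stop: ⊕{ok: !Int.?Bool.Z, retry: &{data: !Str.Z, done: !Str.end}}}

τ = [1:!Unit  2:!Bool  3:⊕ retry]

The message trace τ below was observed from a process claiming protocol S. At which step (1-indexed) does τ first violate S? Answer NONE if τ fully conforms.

[1] !Unit  match  now at !Bool.μZ.…
[2] !Bool  match  now at μZ.…
[3] ⊕ retry  match  now at &{err: ⊕{err: &{stop: end, more: μZ.…}, retry: ⊕{more: μZ.…, ok: end}, ack: ⊕{data: end, err: μZ.…}}, done: ?Int.?Bool.μZ.…}
all 3 steps conform

NONE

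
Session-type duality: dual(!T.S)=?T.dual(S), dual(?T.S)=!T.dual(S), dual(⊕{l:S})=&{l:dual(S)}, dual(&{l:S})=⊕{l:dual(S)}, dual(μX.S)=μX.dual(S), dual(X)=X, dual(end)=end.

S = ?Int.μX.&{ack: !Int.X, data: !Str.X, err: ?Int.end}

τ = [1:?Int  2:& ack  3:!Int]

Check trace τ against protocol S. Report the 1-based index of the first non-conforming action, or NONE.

NONE

[1] ?Int  ok  state: μX.…
[2] & ack  ok  state: !Int.μX.…
[3] !Int  ok  state: μX.…
all 3 steps conform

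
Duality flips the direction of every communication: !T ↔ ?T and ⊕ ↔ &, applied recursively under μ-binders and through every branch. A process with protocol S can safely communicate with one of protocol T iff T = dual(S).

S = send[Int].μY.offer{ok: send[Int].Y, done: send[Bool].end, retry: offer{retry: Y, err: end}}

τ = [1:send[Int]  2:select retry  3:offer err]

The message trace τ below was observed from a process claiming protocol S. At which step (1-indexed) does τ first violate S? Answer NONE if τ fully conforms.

step 1: send[Int]  ok  cont: μY.…
step 2: got select retry, protocol expects offer ok or offer done or offer retry  ✗

2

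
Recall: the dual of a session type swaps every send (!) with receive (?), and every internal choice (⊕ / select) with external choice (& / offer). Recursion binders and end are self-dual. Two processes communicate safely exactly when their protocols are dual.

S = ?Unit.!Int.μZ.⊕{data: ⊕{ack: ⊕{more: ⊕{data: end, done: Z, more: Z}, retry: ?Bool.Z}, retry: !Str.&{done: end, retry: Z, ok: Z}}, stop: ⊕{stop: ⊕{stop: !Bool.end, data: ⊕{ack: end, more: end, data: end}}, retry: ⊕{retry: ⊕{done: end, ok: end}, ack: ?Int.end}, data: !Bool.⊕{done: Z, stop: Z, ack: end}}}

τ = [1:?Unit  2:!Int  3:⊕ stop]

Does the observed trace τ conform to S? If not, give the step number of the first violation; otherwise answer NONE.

NONE

@1 ?Unit  match  residual = !Int.μZ.…
@2 !Int  match  residual = μZ.…
@3 ⊕ stop  match  residual = ⊕{stop: ⊕{stop: !Bool.end, data: ⊕{ack: end, more: end, data: end}}, retry: ⊕{retry: ⊕{done: end, ok: end}, ack: ?Int.end}, data: !Bool.⊕{done: μZ.…, stop: μZ.…, ack: end}}
τ conforms to S (length 3)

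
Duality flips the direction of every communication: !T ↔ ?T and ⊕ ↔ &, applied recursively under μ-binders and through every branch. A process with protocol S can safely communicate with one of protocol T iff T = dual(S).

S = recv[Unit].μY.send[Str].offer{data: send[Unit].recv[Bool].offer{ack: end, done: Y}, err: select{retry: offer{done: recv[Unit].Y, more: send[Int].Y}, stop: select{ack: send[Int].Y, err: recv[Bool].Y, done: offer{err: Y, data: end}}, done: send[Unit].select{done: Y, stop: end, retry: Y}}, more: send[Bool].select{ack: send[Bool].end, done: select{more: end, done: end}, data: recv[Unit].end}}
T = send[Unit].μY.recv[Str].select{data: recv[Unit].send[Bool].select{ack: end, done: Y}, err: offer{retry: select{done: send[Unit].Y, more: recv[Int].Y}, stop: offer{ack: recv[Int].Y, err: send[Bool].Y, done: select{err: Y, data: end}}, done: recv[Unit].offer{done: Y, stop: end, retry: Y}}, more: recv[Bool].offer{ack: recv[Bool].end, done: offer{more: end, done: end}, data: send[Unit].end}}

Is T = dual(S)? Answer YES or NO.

recv[Unit] vs send[Unit]  ✓
  μY vs μY  ✓ (rec unchanged)
    send[Str] vs recv[Str]  ✓
      offer{data,err,more} vs select{data,err,more}  ✓ label sets agree
        [data]
          send[Unit] vs recv[Unit]  ✓
            recv[Bool] vs send[Bool]  ✓
              offer{ack,done} vs select{ack,done}  ✓ label sets agree
                [ack]
                  end vs end  ✓
                [done]
                  Y vs Y  ✓
        [err]
          select{retry,stop,done} vs offer{retry,stop,done}  ✓ label sets agree
            [retry]
              offer{done,more} vs select{done,more}  ✓ label sets agree
                [done]
                  recv[Unit] vs send[Unit]  ✓
                    Y vs Y  ✓
                [more]
                  send[Int] vs recv[Int]  ✓
                    Y vs Y  ✓
            [stop]
              select{ack,err,done} vs offer{ack,err,done}  ✓ label sets agree
                [ack]
                  send[Int] vs recv[Int]  ✓
                    Y vs Y  ✓
                [err]
                  recv[Bool] vs send[Bool]  ✓
                    Y vs Y  ✓
                [done]
                  offer{err,data} vs select{err,data}  ✓ label sets agree
                    [err]
                      Y vs Y  ✓
                    [data]
                      end vs end  ✓
            [done]
              send[Unit] vs recv[Unit]  ✓
                select{done,stop,retry} vs offer{done,stop,retry}  ✓ label sets agree
                  [done]
                    Y vs Y  ✓
                  [stop]
                    end vs end  ✓
                  [retry]
                    Y vs Y  ✓
        [more]
          send[Bool] vs recv[Bool]  ✓
            select{ack,done,data} vs offer{ack,done,data}  ✓ label sets agree
              [ack]
                send[Bool] vs recv[Bool]  ✓
                  end vs end  ✓
              [done]
                select{more,done} vs offer{more,done}  ✓ label sets agree
                  [more]
                    end vs end  ✓
                  [done]
                    end vs end  ✓
              [data]
                recv[Unit] vs send[Unit]  ✓
                  end vs end  ✓

YES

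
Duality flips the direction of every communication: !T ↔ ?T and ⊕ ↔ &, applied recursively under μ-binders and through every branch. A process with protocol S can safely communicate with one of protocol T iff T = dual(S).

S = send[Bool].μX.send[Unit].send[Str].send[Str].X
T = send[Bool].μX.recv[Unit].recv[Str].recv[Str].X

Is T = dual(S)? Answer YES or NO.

send[Bool] | send[Bool]  ✗ same direction on both sides — not dual

NO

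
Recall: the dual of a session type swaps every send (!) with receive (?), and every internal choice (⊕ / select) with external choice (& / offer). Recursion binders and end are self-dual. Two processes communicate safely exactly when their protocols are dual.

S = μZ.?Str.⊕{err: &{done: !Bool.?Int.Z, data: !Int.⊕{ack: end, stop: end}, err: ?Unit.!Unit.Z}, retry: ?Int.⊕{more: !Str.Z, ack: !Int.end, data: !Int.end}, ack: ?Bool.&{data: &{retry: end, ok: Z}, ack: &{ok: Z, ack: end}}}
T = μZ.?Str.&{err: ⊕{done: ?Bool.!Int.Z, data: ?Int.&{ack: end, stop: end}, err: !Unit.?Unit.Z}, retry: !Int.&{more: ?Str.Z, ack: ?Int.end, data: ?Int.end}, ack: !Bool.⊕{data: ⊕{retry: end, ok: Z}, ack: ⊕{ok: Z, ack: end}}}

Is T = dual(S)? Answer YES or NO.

NO

μZ | μZ  match (rec unchanged)
  ?Str | ?Str  ✗ same direction on both sides — not dual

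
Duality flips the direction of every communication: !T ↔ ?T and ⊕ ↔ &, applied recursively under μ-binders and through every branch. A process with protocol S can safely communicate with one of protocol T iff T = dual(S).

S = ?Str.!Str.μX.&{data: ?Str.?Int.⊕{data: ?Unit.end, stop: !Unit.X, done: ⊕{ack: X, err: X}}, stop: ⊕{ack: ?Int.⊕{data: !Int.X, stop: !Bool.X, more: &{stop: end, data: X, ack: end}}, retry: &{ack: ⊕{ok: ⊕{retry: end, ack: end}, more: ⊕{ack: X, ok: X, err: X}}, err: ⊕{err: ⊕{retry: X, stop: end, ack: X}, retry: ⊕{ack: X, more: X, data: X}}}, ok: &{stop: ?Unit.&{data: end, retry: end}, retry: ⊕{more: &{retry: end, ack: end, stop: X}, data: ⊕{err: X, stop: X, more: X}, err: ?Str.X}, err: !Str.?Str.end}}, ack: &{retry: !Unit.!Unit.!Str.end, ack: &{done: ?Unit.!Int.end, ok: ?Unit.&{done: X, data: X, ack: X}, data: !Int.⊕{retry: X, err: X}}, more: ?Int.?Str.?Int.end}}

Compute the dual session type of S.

!Str.?Str.μX.⊕{data: !Str.!Int.&{data: !Unit.end, stop: ?Unit.X, done: &{ack: X, err: X}}, stop: &{ack: !Int.&{data: ?Int.X, stop: ?Bool.X, more: ⊕{stop: end, data: X, ack: end}}, retry: ⊕{ack: &{ok: &{retry: end, ack: end}, more: &{ack: X, ok: X, err: X}}, err: &{err: &{retry: X, stop: end, ack: X}, retry: &{ack: X, more: X, data: X}}}, ok: ⊕{stop: !Unit.⊕{data: end, retry: end}, retry: &{more: ⊕{retry: end, ack: end, stop: X}, data: &{err: X, stop: X, more: X}, err: !Str.X}, err: ?Str.!Str.end}}, ack: ⊕{retry: ?Unit.?Unit.?Str.end, ack: ⊕{done: !Unit.?Int.end, ok: !Unit.⊕{done: X, data: X, ack: X}, data: ?Int.&{retry: X, err: X}}, more: !Int.!Str.!Int.end}}

?Str ↦ !Str
  !Str ↦ ?Str
    μX ↦ μX  (μ self-dual)
      &{data,stop,ack} ↦ ⊕{data,stop,ack}  (&→⊕)
        [data]
          ?Str ↦ !Str
            ?Int ↦ !Int
              ⊕{data,stop,done} ↦ &{data,stop,done}  (⊕→&)
                [data]
                  ?Unit ↦ !Unit
                    end ↦ end
                [stop]
                  !Unit ↦ ?Unit
                    X ↦ X
                [done]
                  ⊕{ack,err} ↦ &{ack,err}  (⊕→&)
                    [ack]
                      X ↦ X
                    [err]
                      X ↦ X
        [stop]
          ⊕{ack,retry,ok} ↦ &{ack,retry,ok}  (⊕→&)
            [ack]
              ?Int ↦ !Int
                ⊕{data,stop,more} ↦ &{data,stop,more}  (⊕→&)
                  [data]
                    !Int ↦ ?Int
                      X ↦ X
                  [stop]
                    !Bool ↦ ?Bool
                      X ↦ X
                  [more]
                    &{stop,data,ack} ↦ ⊕{stop,data,ack}  (&→⊕)
                      [stop]
                        end ↦ end
                      [data]
                        X ↦ X
                      [ack]
                        end ↦ end
            [retry]
              &{ack,err} ↦ ⊕{ack,err}  (&→⊕)
                [ack]
                  ⊕{ok,more} ↦ &{ok,more}  (⊕→&)
                    [ok]
                      ⊕{retry,ack} ↦ &{retry,ack}  (⊕→&)
                        [retry]
                          end ↦ end
                        [ack]
                          end ↦ end
                    [more]
                      ⊕{ack,ok,err} ↦ &{ack,ok,err}  (⊕→&)
                        [ack]
                          X ↦ X
                        [ok]
                          X ↦ X
                        [err]
                          X ↦ X
                [err]
                  ⊕{err,retry} ↦ &{err,retry}  (⊕→&)
                    [err]
                      ⊕{retry,stop,ack} ↦ &{retry,stop,ack}  (⊕→&)
                        [retry]
                          X ↦ X
                        [stop]
                          end ↦ end
                        [ack]
                          X ↦ X
                    [retry]
                      ⊕{ack,more,data} ↦ &{ack,more,data}  (⊕→&)
                        [ack]
                          X ↦ X
                        [more]
                          X ↦ X
                        [data]
                          X ↦ X
            [ok]
              &{stop,retry,err} ↦ ⊕{stop,retry,err}  (&→⊕)
                [stop]
                  ?Unit ↦ !Unit
                    &{data,retry} ↦ ⊕{data,retry}  (&→⊕)
                      [data]
                        end ↦ end
                      [retry]
                        end ↦ end
                [retry]
                  ⊕{more,data,err} ↦ &{more,data,err}  (⊕→&)
                    [more]
                      &{retry,ack,stop} ↦ ⊕{retry,ack,stop}  (&→⊕)
                        [retry]
                          end ↦ end
                        [ack]
                          end ↦ end
                        [stop]
                          X ↦ X
                    [data]
                      ⊕{err,stop,more} ↦ &{err,stop,more}  (⊕→&)
                        [err]
                          X ↦ X
                        [stop]
                          X ↦ X
                        [more]
                          X ↦ X
                    [err]
                      ?Str ↦ !Str
                        X ↦ X
                [err]
                  !Str ↦ ?Str
                    ?Str ↦ !Str
                      end ↦ end
        [ack]
          &{retry,ack,more} ↦ ⊕{retry,ack,more}  (&→⊕)
            [retry]
              !Unit ↦ ?Unit
                !Unit ↦ ?Unit
                  !Str ↦ ?Str
                    end ↦ end
            [ack]
              &{done,ok,data} ↦ ⊕{done,ok,data}  (&→⊕)
                [done]
                  ?Unit ↦ !Unit
                    !Int ↦ ?Int
                      end ↦ end
                [ok]
                  ?Unit ↦ !Unit
                    &{done,data,ack} ↦ ⊕{done,data,ack}  (&→⊕)
                      [done]
                        X ↦ X
                      [data]
                        X ↦ X
                      [ack]
                        X ↦ X
                [data]
                  !Int ↦ ?Int
                    ⊕{retry,err} ↦ &{retry,err}  (⊕→&)
                      [retry]
                        X ↦ X
                      [err]
                        X ↦ X
            [more]
              ?Int ↦ !Int
                ?Str ↦ !Str
                  ?Int ↦ !Int
                    end ↦ end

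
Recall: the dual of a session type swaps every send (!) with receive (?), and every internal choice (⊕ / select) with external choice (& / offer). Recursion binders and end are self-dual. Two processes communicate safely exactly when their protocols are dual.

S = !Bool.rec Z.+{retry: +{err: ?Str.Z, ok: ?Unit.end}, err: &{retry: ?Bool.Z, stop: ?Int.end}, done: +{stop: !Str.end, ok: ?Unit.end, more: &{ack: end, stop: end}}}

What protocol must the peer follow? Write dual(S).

?Bool.rec Z.&{retry: &{err: !Str.Z, ok: !Unit.end}, err: +{retry: !Bool.Z, stop: !Int.end}, done: &{stop: ?Str.end, ok: !Unit.end, more: +{ack: end, stop: end}}}

!Bool = ?Bool
  rec Z = rec Z  (μ self-dual)
    +{retry,err,done} = &{retry,err,done}  (internal→external)
      • retry:
        +{err,ok} = &{err,ok}  (internal→external)
          • err:
            ?Str = !Str
              Z ↦ Z
          • ok:
            ?Unit = !Unit
              end ↦ end
      • err:
        &{retry,stop} = +{retry,stop}  (external→internal)
          • retry:
            ?Bool = !Bool
              Z ↦ Z
          • stop:
            ?Int = !Int
              end ↦ end
      • done:
        +{stop,ok,more} = &{stop,ok,more}  (internal→external)
          • stop:
            !Str = ?Str
              end ↦ end
          • ok:
            ?Unit = !Unit
              end ↦ end
          • more:
            &{ack,stop} = +{ack,stop}  (external→internal)
              • ack:
                end ↦ end
              • stop:
                end ↦ end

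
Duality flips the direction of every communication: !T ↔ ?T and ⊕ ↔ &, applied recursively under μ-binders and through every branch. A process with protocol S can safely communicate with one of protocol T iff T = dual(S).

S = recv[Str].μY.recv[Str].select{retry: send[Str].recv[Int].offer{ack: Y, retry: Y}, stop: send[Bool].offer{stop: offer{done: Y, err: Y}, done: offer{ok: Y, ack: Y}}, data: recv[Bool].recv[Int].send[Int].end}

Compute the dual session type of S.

recv[Str] ↦ send[Str]
  μY ↦ μY  (rec unchanged)
    recv[Str] ↦ send[Str]
      select{retry,stop,data} ↦ offer{retry,stop,data}  (⊕→&)
        case retry:
          send[Str] ↦ recv[Str]
            recv[Int] ↦ send[Int]
              offer{ack,retry} ↦ select{ack,retry}  (offer→select)
                case ack:
                  dual(Y) = Y
                case retry:
                  dual(Y) = Y
        case stop:
          send[Bool] ↦ recv[Bool]
            offer{stop,done} ↦ select{stop,done}  (offer→select)
              case stop:
                offer{done,err} ↦ select{done,err}  (offer→select)
                  case done:
                    dual(Y) = Y
                  case err:
                    dual(Y) = Y
              case done:
                offer{ok,ack} ↦ select{ok,ack}  (offer→select)
                  case ok:
                    dual(Y) = Y
                  case ack:
                    dual(Y) = Y
        case data:
          recv[Bool] ↦ send[Bool]
            recv[Int] ↦ send[Int]
              send[Int] ↦ recv[Int]
                dual(end) = end

send[Str].μY.send[Str].offer{retry: recv[Str].send[Int].select{ack: Y, retry: Y}, stop: recv[Bool].select{stop: select{done: Y, err: Y}, done: select{ok: Y, ack: Y}}, data: send[Bool].send[Int].recv[Int].end}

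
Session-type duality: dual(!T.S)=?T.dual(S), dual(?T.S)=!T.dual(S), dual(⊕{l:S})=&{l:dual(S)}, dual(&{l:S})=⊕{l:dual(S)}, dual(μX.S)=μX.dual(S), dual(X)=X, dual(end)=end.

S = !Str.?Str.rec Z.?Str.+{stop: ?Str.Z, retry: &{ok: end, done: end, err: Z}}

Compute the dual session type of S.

!Str ↦ ?Str
  ?Str ↦ !Str
    rec Z ↦ rec Z  (binder kept)
      ?Str ↦ !Str
        +{stop,retry} ↦ &{stop,retry}  (⊕→&)
          • stop:
            ?Str ↦ !Str
              dual(Z) = Z
          • retry:
            &{ok,done,err} ↦ +{ok,done,err}  (&→⊕)
              • ok:
                dual(end) = end
              • done:
                dual(end) = end
              • err:
                dual(Z) = Z

?Str.!Str.rec Z.!Str.&{stop: !Str.Z, retry: +{ok: end, done: end, err: Z}}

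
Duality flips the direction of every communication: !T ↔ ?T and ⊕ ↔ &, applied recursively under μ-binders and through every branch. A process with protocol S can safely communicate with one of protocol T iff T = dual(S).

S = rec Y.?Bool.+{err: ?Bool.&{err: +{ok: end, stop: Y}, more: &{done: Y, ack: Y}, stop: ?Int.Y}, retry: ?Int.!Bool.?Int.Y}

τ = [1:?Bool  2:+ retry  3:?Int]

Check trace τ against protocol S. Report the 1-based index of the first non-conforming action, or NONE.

[1] ?Bool  ok  residual = +{err: ?Bool.&{err: +{ok: end, stop: rec Y.…}, more: &{done: rec Y.…, ack: rec Y.…}, stop: ?Int.rec Y.…}, retry: ?Int.!Bool.?Int.rec Y.…}
[2] + retry  ok  residual = ?Int.!Bool.?Int.rec Y.…
[3] ?Int  ok  residual = !Bool.?Int.rec Y.…
all 3 steps conform

NONE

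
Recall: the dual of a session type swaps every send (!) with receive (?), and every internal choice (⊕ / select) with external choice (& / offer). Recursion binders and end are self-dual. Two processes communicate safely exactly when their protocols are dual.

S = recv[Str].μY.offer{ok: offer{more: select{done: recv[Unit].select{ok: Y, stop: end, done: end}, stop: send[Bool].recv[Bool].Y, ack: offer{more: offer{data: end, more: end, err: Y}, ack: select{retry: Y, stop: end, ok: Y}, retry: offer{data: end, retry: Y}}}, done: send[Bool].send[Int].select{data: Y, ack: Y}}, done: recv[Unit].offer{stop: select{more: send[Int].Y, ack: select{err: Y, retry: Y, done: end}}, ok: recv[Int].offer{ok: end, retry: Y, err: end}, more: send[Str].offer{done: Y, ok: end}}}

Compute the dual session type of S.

send[Str].μY.select{ok: select{more: offer{done: send[Unit].offer{ok: Y, stop: end, done: end}, stop: recv[Bool].send[Bool].Y, ack: select{more: select{data: end, more: end, err: Y}, ack: offer{retry: Y, stop: end, ok: Y}, retry: select{data: end, retry: Y}}}, done: recv[Bool].recv[Int].offer{data: Y, ack: Y}}, done: send[Unit].select{stop: offer{more: recv[Int].Y, ack: offer{err: Y, retry: Y, done: end}}, ok: send[Int].select{ok: end, retry: Y, err: end}, more: recv[Str].select{done: Y, ok: end}}}

recv[Str] ↦ send[Str]
  μY ↦ μY  (μ self-dual)
    offer{ok,done} ↦ select{ok,done}  (offer→select)
      [ok]
        offer{more,done} ↦ select{more,done}  (offer→select)
          [more]
            select{done,stop,ack} ↦ offer{done,stop,ack}  (internal→external)
              [done]
                recv[Unit] ↦ send[Unit]
                  select{ok,stop,done} ↦ offer{ok,stop,done}  (internal→external)
                    [ok]
                      Y self-dual
                    [stop]
                      end self-dual
                    [done]
                      end self-dual
              [stop]
                send[Bool] ↦ recv[Bool]
                  recv[Bool] ↦ send[Bool]
                    Y self-dual
              [ack]
                offer{more,ack,retry} ↦ select{more,ack,retry}  (offer→select)
                  [more]
                    offer{data,more,err} ↦ select{data,more,err}  (offer→select)
                      [data]
                        end self-dual
                      [more]
                        end self-dual
                      [err]
                        Y self-dual
                  [ack]
                    select{retry,stop,ok} ↦ offer{retry,stop,ok}  (internal→external)
                      [retry]
                        Y self-dual
                      [stop]
                        end self-dual
                      [ok]
                        Y self-dual
                  [retry]
                    offer{data,retry} ↦ select{data,retry}  (offer→select)
                      [data]
                        end self-dual
                      [retry]
                        Y self-dual
          [done]
            send[Bool] ↦ recv[Bool]
              send[Int] ↦ recv[Int]
                select{data,ack} ↦ offer{data,ack}  (internal→external)
                  [data]
                    Y self-dual
                  [ack]
                    Y self-dual
      [done]
        recv[Unit] ↦ send[Unit]
          offer{stop,ok,more} ↦ select{stop,ok,more}  (offer→select)
            [stop]
              select{more,ack} ↦ offer{more,ack}  (internal→external)
                [more]
                  send[Int] ↦ recv[Int]
                    Y self-dual
                [ack]
                  select{err,retry,done} ↦ offer{err,retry,done}  (internal→external)
                    [err]
                      Y self-dual
                    [retry]
                      Y self-dual
                    [done]
                      end self-dual
            [ok]
              recv[Int] ↦ send[Int]
                offer{ok,retry,err} ↦ select{ok,retry,err}  (offer→select)
                  [ok]
                    end self-dual
                  [retry]
                    Y self-dual
                  [err]
                    end self-dual
            [more]
              send[Str] ↦ recv[Str]
                offer{done,ok} ↦ select{done,ok}  (offer→select)
                  [done]
                    Y self-dual
                  [ok]
                    end self-dual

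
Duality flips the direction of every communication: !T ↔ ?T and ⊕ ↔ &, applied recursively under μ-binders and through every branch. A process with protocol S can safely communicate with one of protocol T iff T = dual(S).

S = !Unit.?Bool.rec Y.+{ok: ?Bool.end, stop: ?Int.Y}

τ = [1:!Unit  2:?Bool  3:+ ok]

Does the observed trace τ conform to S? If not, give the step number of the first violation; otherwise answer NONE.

NONE

@1 !Unit  ok  residual = ?Bool.rec Y.…
@2 ?Bool  ok  residual = rec Y.…
@3 + ok  ok  residual = ?Bool.end
all 3 steps conform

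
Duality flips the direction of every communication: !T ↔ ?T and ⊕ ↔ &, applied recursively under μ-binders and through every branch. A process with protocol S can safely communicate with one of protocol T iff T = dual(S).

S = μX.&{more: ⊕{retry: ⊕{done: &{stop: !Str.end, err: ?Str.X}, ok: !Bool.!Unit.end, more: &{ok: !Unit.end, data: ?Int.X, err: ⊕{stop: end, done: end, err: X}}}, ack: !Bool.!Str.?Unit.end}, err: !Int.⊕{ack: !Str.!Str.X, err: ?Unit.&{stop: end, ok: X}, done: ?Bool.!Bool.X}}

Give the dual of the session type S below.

μX.⊕{more: &{retry: &{done: ⊕{stop: ?Str.end, err: !Str.X}, ok: ?Bool.?Unit.end, more: ⊕{ok: ?Unit.end, data: !Int.X, err: &{stop: end, done: end, err: X}}}, ack: ?Bool.?Str.!Unit.end}, err: ?Int.&{ack: ?Str.?Str.X, err: !Unit.⊕{stop: end, ok: X}, done: !Bool.?Bool.X}}

μX ↦ μX  (binder kept)
  &{more,err} ↦ ⊕{more,err}  (offer→select)
    • more:
      ⊕{retry,ack} ↦ &{retry,ack}  (select→offer)
        • retry:
          ⊕{done,ok,more} ↦ &{done,ok,more}  (select→offer)
            • done:
              &{stop,err} ↦ ⊕{stop,err}  (offer→select)
                • stop:
                  !Str ↦ ?Str
                    end self-dual
                • err:
                  ?Str ↦ !Str
                    X self-dual
            • ok:
              !Bool ↦ ?Bool
                !Unit ↦ ?Unit
                  end self-dual
            • more:
              &{ok,data,err} ↦ ⊕{ok,data,err}  (offer→select)
                • ok:
                  !Unit ↦ ?Unit
                    end self-dual
                • data:
                  ?Int ↦ !Int
                    X self-dual
                • err:
                  ⊕{stop,done,err} ↦ &{stop,done,err}  (select→offer)
                    • stop:
                      end self-dual
                    • done:
                      end self-dual
                    • err:
                      X self-dual
        • ack:
          !Bool ↦ ?Bool
            !Str ↦ ?Str
              ?Unit ↦ !Unit
                end self-dual
    • err:
      !Int ↦ ?Int
        ⊕{ack,err,done} ↦ &{ack,err,done}  (select→offer)
          • ack:
            !Str ↦ ?Str
              !Str ↦ ?Str
                X self-dual
          • err:
            ?Unit ↦ !Unit
              &{stop,ok} ↦ ⊕{stop,ok}  (offer→select)
                • stop:
                  end self-dual
                • ok:
                  X self-dual
          • done:
            ?Bool ↦ !Bool
              !Bool ↦ ?Bool
                X self-dual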